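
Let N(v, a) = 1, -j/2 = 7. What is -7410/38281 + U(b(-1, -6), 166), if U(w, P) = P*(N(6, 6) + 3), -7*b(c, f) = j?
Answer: 25411174/38281 ≈ 663.81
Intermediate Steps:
j = -14 (j = -2*7 = -14)
b(c, f) = 2 (b(c, f) = -⅐*(-14) = 2)
U(w, P) = 4*P (U(w, P) = P*(1 + 3) = P*4 = 4*P)
-7410/38281 + U(b(-1, -6), 166) = -7410/38281 + 4*166 = -7410*1/38281 + 664 = -7410/38281 + 664 = 25411174/38281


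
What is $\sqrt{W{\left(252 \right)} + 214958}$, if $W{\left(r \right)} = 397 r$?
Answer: $\sqrt{315002} \approx 561.25$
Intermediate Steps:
$\sqrt{W{\left(252 \right)} + 214958} = \sqrt{397 \cdot 252 + 214958} = \sqrt{100044 + 214958} = \sqrt{315002}$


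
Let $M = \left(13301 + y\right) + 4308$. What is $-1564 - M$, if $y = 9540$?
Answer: $-28713$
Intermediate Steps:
$M = 27149$ ($M = \left(13301 + 9540\right) + 4308 = 22841 + 4308 = 27149$)
$-1564 - M = -1564 - 27149 = -28713$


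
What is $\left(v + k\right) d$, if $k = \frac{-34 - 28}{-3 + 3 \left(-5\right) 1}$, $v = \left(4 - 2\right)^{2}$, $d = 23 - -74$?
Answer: $\frac{6499}{9} \approx 722.11$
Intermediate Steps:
$d = 97$ ($d = 23 + 74 = 97$)
$v = 4$ ($v = 2^{2} = 4$)
$k = \frac{31}{9}$ ($k = - \frac{62}{-3 - 15} = - \frac{62}{-18} = \left(-62\right) \left(- \frac{1}{18}\right) = \frac{31}{9} \approx 3.4444$)
$\left(v + k\right) d = \left(4 + \frac{31}{9}\right) 97 = \frac{67}{9} \cdot 97 = \frac{6499}{9}$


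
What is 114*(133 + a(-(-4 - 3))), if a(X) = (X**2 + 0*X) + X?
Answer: 21546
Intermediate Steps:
a(X) = X + X**2 (a(X) = (X**2 + 0) + X = X**2 + X = X + X**2)
114*(133 + a(-(-4 - 3))) = 114*(133 + (-(-4 - 3))*(1 - (-4 - 3))) = 114*(133 + (-1*(-7))*(1 - 1*(-7))) = 114*(133 + 7*(1 + 7)) = 114*(133 + 7*8) = 114*(133 + 56) = 114*189 = 21546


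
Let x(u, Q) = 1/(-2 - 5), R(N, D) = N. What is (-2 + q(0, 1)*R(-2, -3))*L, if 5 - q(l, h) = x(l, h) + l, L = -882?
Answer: 10836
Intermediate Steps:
x(u, Q) = -⅐ (x(u, Q) = 1/(-7) = -⅐)
q(l, h) = 36/7 - l (q(l, h) = 5 - (-⅐ + l) = 5 + (⅐ - l) = 36/7 - l)
(-2 + q(0, 1)*R(-2, -3))*L = (-2 + (36/7 - 1*0)*(-2))*(-882) = (-2 + (36/7 + 0)*(-2))*(-882) = (-2 + (36/7)*(-2))*(-882) = (-2 - 72/7)*(-882) = -86/7*(-882) = 10836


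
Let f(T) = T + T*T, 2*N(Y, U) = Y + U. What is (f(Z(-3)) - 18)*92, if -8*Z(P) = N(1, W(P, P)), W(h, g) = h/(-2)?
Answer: -427041/256 ≈ -1668.1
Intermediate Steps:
W(h, g) = -h/2 (W(h, g) = h*(-½) = -h/2)
N(Y, U) = U/2 + Y/2 (N(Y, U) = (Y + U)/2 = (U + Y)/2 = U/2 + Y/2)
Z(P) = -1/16 + P/32 (Z(P) = -((-P/2)/2 + (½)*1)/8 = -(-P/4 + ½)/8 = -(½ - P/4)/8 = -1/16 + P/32)
f(T) = T + T²
(f(Z(-3)) - 18)*92 = ((-1/16 + (1/32)*(-3))*(1 + (-1/16 + (1/32)*(-3))) - 18)*92 = ((-1/16 - 3/32)*(1 + (-1/16 - 3/32)) - 18)*92 = (-5*(1 - 5/32)/32 - 18)*92 = (-5/32*27/32 - 18)*92 = (-135/1024 - 18)*92 = -18567/1024*92 = -427041/256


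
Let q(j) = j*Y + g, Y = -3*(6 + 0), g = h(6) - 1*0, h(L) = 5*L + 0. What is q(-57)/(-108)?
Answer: -88/9 ≈ -9.7778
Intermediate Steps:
h(L) = 5*L
g = 30 (g = 5*6 - 1*0 = 30 + 0 = 30)
Y = -18 (Y = -3*6 = -18)
q(j) = 30 - 18*j (q(j) = j*(-18) + 30 = -18*j + 30 = 30 - 18*j)
q(-57)/(-108) = (30 - 18*(-57))/(-108) = (30 + 1026)*(-1/108) = 1056*(-1/108) = -88/9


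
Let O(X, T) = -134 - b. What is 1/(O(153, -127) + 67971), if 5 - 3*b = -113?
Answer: 3/203393 ≈ 1.4750e-5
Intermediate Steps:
b = 118/3 (b = 5/3 - ⅓*(-113) = 5/3 + 113/3 = 118/3 ≈ 39.333)
O(X, T) = -520/3 (O(X, T) = -134 - 1*118/3 = -134 - 118/3 = -520/3)
1/(O(153, -127) + 67971) = 1/(-520/3 + 67971) = 1/(203393/3) = 3/203393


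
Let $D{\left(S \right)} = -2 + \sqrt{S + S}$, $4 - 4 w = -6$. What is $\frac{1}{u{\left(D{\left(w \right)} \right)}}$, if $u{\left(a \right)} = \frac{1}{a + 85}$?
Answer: $83 + \sqrt{5} \approx 85.236$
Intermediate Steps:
$w = \frac{5}{2}$ ($w = 1 - - \frac{3}{2} = 1 + \frac{3}{2} = \frac{5}{2} \approx 2.5$)
$D{\left(S \right)} = -2 + \sqrt{2} \sqrt{S}$ ($D{\left(S \right)} = -2 + \sqrt{2 S} = -2 + \sqrt{2} \sqrt{S}$)
$u{\left(a \right)} = \frac{1}{85 + a}$
$\frac{1}{u{\left(D{\left(w \right)} \right)}} = \frac{1}{\frac{1}{85 - \left(2 - \sqrt{2} \sqrt{\frac{5}{2}}\right)}} = \frac{1}{\frac{1}{85 - \left(2 - \sqrt{2} \frac{\sqrt{10}}{2}\right)}} = \frac{1}{\frac{1}{85 - \left(2 - \sqrt{5}\right)}} = \frac{1}{\frac{1}{83 + \sqrt{5}}} = 83 + \sqrt{5}$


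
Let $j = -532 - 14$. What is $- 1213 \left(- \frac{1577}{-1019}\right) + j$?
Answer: $- \frac{2469275}{1019} \approx -2423.2$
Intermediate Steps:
$j = -546$ ($j = -532 - 14 = -546$)
$- 1213 \left(- \frac{1577}{-1019}\right) + j = - 1213 \left(- \frac{1577}{-1019}\right) - 546 = - 1213 \left(\left(-1577\right) \left(- \frac{1}{1019}\right)\right) - 546 = \left(-1213\right) \frac{1577}{1019} - 546 = - \frac{1912901}{1019} - 546 = - \frac{2469275}{1019}$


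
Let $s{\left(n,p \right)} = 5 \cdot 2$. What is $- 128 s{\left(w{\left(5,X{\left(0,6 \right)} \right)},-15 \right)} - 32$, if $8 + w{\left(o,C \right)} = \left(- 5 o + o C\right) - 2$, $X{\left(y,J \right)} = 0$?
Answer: $-1312$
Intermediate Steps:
$w{\left(o,C \right)} = -10 - 5 o + C o$ ($w{\left(o,C \right)} = -8 - \left(2 + 5 o - o C\right) = -8 - \left(2 + 5 o - C o\right) = -10 - 5 o + C o$)
$s{\left(n,p \right)} = 10$
$- 128 s{\left(w{\left(5,X{\left(0,6 \right)} \right)},-15 \right)} - 32 = \left(-128\right) 10 - 32 = -1280 - 32 = -1312$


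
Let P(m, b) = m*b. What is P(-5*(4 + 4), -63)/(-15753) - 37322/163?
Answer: -196114742/855913 ≈ -229.13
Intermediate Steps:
P(m, b) = b*m
P(-5*(4 + 4), -63)/(-15753) - 37322/163 = -(-315)*(4 + 4)/(-15753) - 37322/163 = -(-315)*8*(-1/15753) - 37322*1/163 = -63*(-40)*(-1/15753) - 37322/163 = 2520*(-1/15753) - 37322/163 = -840/5251 - 37322/163 = -196114742/855913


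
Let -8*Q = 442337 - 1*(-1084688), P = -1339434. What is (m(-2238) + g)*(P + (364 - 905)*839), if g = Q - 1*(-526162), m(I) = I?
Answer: -4778097265211/8 ≈ -5.9726e+11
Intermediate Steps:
Q = -1527025/8 (Q = -(442337 - 1*(-1084688))/8 = -(442337 + 1084688)/8 = -⅛*1527025 = -1527025/8 ≈ -1.9088e+5)
g = 2682271/8 (g = -1527025/8 - 1*(-526162) = -1527025/8 + 526162 = 2682271/8 ≈ 3.3528e+5)
(m(-2238) + g)*(P + (364 - 905)*839) = (-2238 + 2682271/8)*(-1339434 + (364 - 905)*839) = 2664367*(-1339434 - 541*839)/8 = 2664367*(-1339434 - 453899)/8 = (2664367/8)*(-1793333) = -4778097265211/8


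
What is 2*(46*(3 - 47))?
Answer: -4048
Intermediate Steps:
2*(46*(3 - 47)) = 2*(46*(-44)) = 2*(-2024) = -4048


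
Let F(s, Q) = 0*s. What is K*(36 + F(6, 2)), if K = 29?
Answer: 1044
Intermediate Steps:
F(s, Q) = 0
K*(36 + F(6, 2)) = 29*(36 + 0) = 29*36 = 1044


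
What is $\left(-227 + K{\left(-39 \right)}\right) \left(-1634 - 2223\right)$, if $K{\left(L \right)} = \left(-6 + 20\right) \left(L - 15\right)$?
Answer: $3791431$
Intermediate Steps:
$K{\left(L \right)} = -210 + 14 L$ ($K{\left(L \right)} = 14 \left(-15 + L\right) = -210 + 14 L$)
$\left(-227 + K{\left(-39 \right)}\right) \left(-1634 - 2223\right) = \left(-227 + \left(-210 + 14 \left(-39\right)\right)\right) \left(-1634 - 2223\right) = \left(-227 - 756\right) \left(-3857\right) = \left(-983\right) \left(-3857\right) = 3791431$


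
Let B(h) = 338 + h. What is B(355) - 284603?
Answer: -283910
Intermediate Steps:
B(355) - 284603 = (338 + 355) - 284603 = 693 - 284603 = -283910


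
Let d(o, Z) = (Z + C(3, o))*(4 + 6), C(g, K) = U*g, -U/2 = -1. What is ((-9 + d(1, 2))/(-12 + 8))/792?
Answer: -71/3168 ≈ -0.022412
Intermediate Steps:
U = 2 (U = -2*(-1) = 2)
C(g, K) = 2*g
d(o, Z) = 60 + 10*Z (d(o, Z) = (Z + 2*3)*(4 + 6) = (Z + 6)*10 = (6 + Z)*10 = 60 + 10*Z)
((-9 + d(1, 2))/(-12 + 8))/792 = ((-9 + (60 + 10*2))/(-12 + 8))/792 = ((-9 + (60 + 20))/(-4))*(1/792) = -(-9 + 80)/4*(1/792) = -¼*71*(1/792) = -71/4*1/792 = -71/3168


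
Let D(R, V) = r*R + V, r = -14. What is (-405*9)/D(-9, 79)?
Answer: -729/41 ≈ -17.780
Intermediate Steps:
D(R, V) = V - 14*R (D(R, V) = -14*R + V = V - 14*R)
(-405*9)/D(-9, 79) = (-405*9)/(79 - 14*(-9)) = -3645/(79 + 126) = -3645/205 = -3645*1/205 = -729/41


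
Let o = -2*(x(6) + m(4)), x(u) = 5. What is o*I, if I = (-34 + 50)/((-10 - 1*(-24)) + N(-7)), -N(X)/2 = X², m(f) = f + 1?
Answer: 80/21 ≈ 3.8095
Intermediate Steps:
m(f) = 1 + f
N(X) = -2*X²
I = -4/21 (I = (-34 + 50)/((-10 - 1*(-24)) - 2*(-7)²) = 16/((-10 + 24) - 2*49) = 16/(14 - 98) = 16/(-84) = 16*(-1/84) = -4/21 ≈ -0.19048)
o = -20 (o = -2*(5 + (1 + 4)) = -2*(5 + 5) = -2*10 = -20)
o*I = -20*(-4/21) = 80/21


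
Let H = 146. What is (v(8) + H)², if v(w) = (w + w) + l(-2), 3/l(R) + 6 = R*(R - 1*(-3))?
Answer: 1671849/64 ≈ 26123.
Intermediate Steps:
l(R) = 3/(-6 + R*(3 + R)) (l(R) = 3/(-6 + R*(R - 1*(-3))) = 3/(-6 + R*(R + 3)) = 3/(-6 + R*(3 + R)))
v(w) = -3/8 + 2*w (v(w) = (w + w) + 3/(-6 + (-2)² + 3*(-2)) = 2*w + 3/(-6 + 4 - 6) = 2*w + 3/(-8) = 2*w + 3*(-⅛) = 2*w - 3/8 = -3/8 + 2*w)
(v(8) + H)² = ((-3/8 + 2*8) + 146)² = ((-3/8 + 16) + 146)² = (125/8 + 146)² = (1293/8)² = 1671849/64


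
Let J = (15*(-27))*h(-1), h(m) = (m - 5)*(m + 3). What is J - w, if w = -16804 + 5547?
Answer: 16117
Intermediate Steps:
h(m) = (-5 + m)*(3 + m)
w = -11257
J = 4860 (J = (15*(-27))*(-15 + (-1)**2 - 2*(-1)) = -405*(-15 + 1 + 2) = -405*(-12) = 4860)
J - w = 4860 - 1*(-11257) = 4860 + 11257 = 16117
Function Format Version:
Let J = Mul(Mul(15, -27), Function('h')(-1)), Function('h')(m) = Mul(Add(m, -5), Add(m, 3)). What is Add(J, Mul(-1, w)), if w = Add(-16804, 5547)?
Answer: 16117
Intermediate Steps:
Function('h')(m) = Mul(Add(-5, m), Add(3, m))
w = -11257
J = 4860 (J = Mul(Mul(15, -27), Add(-15, Pow(-1, 2), Mul(-2, -1))) = Mul(-405, Add(-15, 1, 2)) = Mul(-405, -12) = 4860)
Add(J, Mul(-1, w)) = Add(4860, Mul(-1, -11257)) = Add(4860, 11257) = 16117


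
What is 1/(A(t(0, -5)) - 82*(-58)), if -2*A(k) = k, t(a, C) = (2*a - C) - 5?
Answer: 1/4756 ≈ 0.00021026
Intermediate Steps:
t(a, C) = -5 - C + 2*a (t(a, C) = (-C + 2*a) - 5 = -5 - C + 2*a)
A(k) = -k/2
1/(A(t(0, -5)) - 82*(-58)) = 1/(-(-5 - 1*(-5) + 2*0)/2 - 82*(-58)) = 1/(-(-5 + 5 + 0)/2 + 4756) = 1/(-½*0 + 4756) = 1/(0 + 4756) = 1/4756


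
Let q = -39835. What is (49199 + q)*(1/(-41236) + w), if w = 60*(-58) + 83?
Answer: -327924220313/10309 ≈ -3.1810e+7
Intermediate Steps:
w = -3397 (w = -3480 + 83 = -3397)
(49199 + q)*(1/(-41236) + w) = (49199 - 39835)*(1/(-41236) - 3397) = 9364*(-1/41236 - 3397) = 9364*(-140078693/41236) = -327924220313/10309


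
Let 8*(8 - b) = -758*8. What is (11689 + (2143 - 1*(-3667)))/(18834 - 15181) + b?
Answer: 2815697/3653 ≈ 770.79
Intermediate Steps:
b = 766 (b = 8 - (-379)*8/4 = 8 - ⅛*(-6064) = 8 + 758 = 766)
(11689 + (2143 - 1*(-3667)))/(18834 - 15181) + b = (11689 + (2143 - 1*(-3667)))/(18834 - 15181) + 766 = (11689 + (2143 + 3667))/3653 + 766 = (11689 + 5810)*(1/3653) + 766 = 17499*(1/3653) + 766 = 17499/3653 + 766 = 2815697/3653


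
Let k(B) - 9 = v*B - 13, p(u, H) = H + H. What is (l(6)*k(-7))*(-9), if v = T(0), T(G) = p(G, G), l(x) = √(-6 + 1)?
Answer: 36*I*√5 ≈ 80.498*I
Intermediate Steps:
l(x) = I*√5 (l(x) = √(-5) = I*√5)
p(u, H) = 2*H
T(G) = 2*G
v = 0 (v = 2*0 = 0)
k(B) = -4 (k(B) = 9 + (0*B - 13) = 9 + (0 - 13) = 9 - 13 = -4)
(l(6)*k(-7))*(-9) = ((I*√5)*(-4))*(-9) = -4*I*√5*(-9) = 36*I*√5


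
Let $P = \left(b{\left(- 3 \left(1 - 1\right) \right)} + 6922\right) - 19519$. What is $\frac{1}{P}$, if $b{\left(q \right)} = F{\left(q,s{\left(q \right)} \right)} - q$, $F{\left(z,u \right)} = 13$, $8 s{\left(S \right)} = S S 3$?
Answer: $- \frac{1}{12584} \approx -7.9466 \cdot 10^{-5}$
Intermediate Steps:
$s{\left(S \right)} = \frac{3 S^{2}}{8}$ ($s{\left(S \right)} = \frac{S S 3}{8} = \frac{S^{2} \cdot 3}{8} = \frac{3 S^{2}}{8}$)
$b{\left(q \right)} = 13 - q$
$P = -12584$ ($P = \left(\left(13 - - 3 \left(1 - 1\right)\right) + 6922\right) - 19519 = \left(\left(13 - \left(-3\right) 0\right) + 6922\right) - 19519 = \left(\left(13 - 0\right) + 6922\right) - 19519 = \left(\left(13 + 0\right) + 6922\right) - 19519 = \left(13 + 6922\right) - 19519 = 6935 - 19519 = -12584$)
$\frac{1}{P} = \frac{1}{-12584} = - \frac{1}{12584}$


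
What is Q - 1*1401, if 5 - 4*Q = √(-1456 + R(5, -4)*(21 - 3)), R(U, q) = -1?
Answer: -5599/4 - I*√1474/4 ≈ -1399.8 - 9.5982*I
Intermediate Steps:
Q = 5/4 - I*√1474/4 (Q = 5/4 - √(-1456 - (21 - 3))/4 = 5/4 - √(-1456 - 1*18)/4 = 5/4 - √(-1456 - 18)/4 = 5/4 - I*√1474/4 ≈ 1.25 - 9.5982*I)
Q - 1*1401 = (5/4 - I*√1474/4) - 1*1401 = (5/4 - I*√1474/4) - 1401 = -5599/4 - I*√1474/4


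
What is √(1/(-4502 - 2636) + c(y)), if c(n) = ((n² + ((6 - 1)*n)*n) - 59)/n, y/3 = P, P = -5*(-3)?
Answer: 7*√62862117530/107070 ≈ 16.392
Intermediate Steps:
P = 15
y = 45 (y = 3*15 = 45)
c(n) = (-59 + 6*n²)/n (c(n) = ((n² + (5*n)*n) - 59)/n = ((n² + 5*n²) - 59)/n = (6*n² - 59)/n = (-59 + 6*n²)/n)
√(1/(-4502 - 2636) + c(y)) = √(1/(-4502 - 2636) + (-59/45 + 6*45)) = √(1/(-7138) + (-59*1/45 + 270)) = √(-1/7138 + (-59/45 + 270)) = √(-1/7138 + 12091/45) = √(86305513/321210) = 7*√62862117530/107070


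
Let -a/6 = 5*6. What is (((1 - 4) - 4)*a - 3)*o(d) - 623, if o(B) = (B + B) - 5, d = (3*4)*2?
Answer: 53428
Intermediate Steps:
a = -180 (a = -30*6 = -6*30 = -180)
d = 24 (d = 12*2 = 24)
o(B) = -5 + 2*B (o(B) = 2*B - 5 = -5 + 2*B)
(((1 - 4) - 4)*a - 3)*o(d) - 623 = (((1 - 4) - 4)*(-180) - 3)*(-5 + 2*24) - 623 = ((-3 - 4)*(-180) - 3)*(-5 + 48) - 623 = (-7*(-180) - 3)*43 - 623 = (1260 - 3)*43 - 623 = 1257*43 - 623 = 54051 - 623 = 53428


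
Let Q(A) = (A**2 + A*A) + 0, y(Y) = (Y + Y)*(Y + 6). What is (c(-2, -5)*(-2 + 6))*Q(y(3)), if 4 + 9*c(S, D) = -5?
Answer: -23328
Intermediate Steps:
c(S, D) = -1 (c(S, D) = -4/9 + (1/9)*(-5) = -4/9 - 5/9 = -1)
y(Y) = 2*Y*(6 + Y) (y(Y) = (2*Y)*(6 + Y) = 2*Y*(6 + Y))
Q(A) = 2*A**2 (Q(A) = (A**2 + A**2) + 0 = 2*A**2 + 0 = 2*A**2)
(c(-2, -5)*(-2 + 6))*Q(y(3)) = (-(-2 + 6))*(2*(2*3*(6 + 3))**2) = (-1*4)*(2*(2*3*9)**2) = -8*54**2 = -8*2916 = -4*5832 = -23328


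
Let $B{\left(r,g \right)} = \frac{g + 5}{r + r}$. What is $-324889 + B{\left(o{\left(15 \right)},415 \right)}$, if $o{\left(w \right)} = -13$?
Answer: $- \frac{4223767}{13} \approx -3.2491 \cdot 10^{5}$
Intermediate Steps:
$B{\left(r,g \right)} = \frac{5 + g}{2 r}$
$-324889 + B{\left(o{\left(15 \right)},415 \right)} = -324889 + \frac{5 + 415}{2 \left(-13\right)} = -324889 + \frac{1}{2} \left(- \frac{1}{13}\right) 420 = -324889 - \frac{210}{13} = - \frac{4223767}{13}$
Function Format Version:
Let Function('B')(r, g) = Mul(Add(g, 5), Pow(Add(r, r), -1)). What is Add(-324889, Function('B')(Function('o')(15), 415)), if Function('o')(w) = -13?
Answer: Rational(-4223767, 13) ≈ -3.2491e+5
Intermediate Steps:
Function('B')(r, g) = Mul(Rational(1, 2), Pow(r, -1), Add(5, g)) (Function('B')(r, g) = Mul(Add(5, g), Pow(Mul(2, r), -1)) = Mul(Add(5, g), Mul(Rational(1, 2), Pow(r, -1))) = Mul(Rational(1, 2), Pow(r, -1), Add(5, g)))
Add(-324889, Function('B')(Function('o')(15), 415)) = Add(-324889, Mul(Rational(1, 2), Pow(-13, -1), Add(5, 415))) = Add(-324889, Mul(Rational(1, 2), Rational(-1, 13), 420)) = Add(-324889, Rational(-210, 13)) = Rational(-4223767, 13)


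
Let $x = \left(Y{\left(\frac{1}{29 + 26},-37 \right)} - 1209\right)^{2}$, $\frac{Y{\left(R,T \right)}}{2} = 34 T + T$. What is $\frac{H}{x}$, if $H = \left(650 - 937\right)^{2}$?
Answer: $\frac{82369}{14432401} \approx 0.0057072$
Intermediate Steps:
$Y{\left(R,T \right)} = 70 T$ ($Y{\left(R,T \right)} = 2 \left(34 T + T\right) = 2 \cdot 35 T = 70 T$)
$H = 82369$ ($H = \left(-287\right)^{2} = 82369$)
$x = 14432401$ ($x = \left(70 \left(-37\right) - 1209\right)^{2} = \left(-2590 - 1209\right)^{2} = \left(-3799\right)^{2} = 14432401$)
$\frac{H}{x} = \frac{82369}{14432401}$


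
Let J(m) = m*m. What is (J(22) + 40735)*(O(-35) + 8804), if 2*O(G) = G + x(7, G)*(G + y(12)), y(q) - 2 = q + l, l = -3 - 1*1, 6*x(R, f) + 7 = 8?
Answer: 4345018447/12 ≈ 3.6208e+8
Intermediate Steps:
x(R, f) = ⅙ (x(R, f) = -7/6 + (⅙)*8 = -7/6 + 4/3 = ⅙)
l = -4 (l = -3 - 1 = -4)
J(m) = m²
y(q) = -2 + q (y(q) = 2 + (q - 4) = 2 + (-4 + q) = -2 + q)
O(G) = ⅚ + 7*G/12 (O(G) = (G + (G + (-2 + 12))/6)/2 = (G + (G + 10)/6)/2 = (G + (10 + G)/6)/2 = (G + (5/3 + G/6))/2 = (5/3 + 7*G/6)/2 = ⅚ + 7*G/12)
(J(22) + 40735)*(O(-35) + 8804) = (22² + 40735)*((⅚ + (7/12)*(-35)) + 8804) = (484 + 40735)*((⅚ - 245/12) + 8804) = 41219*(-235/12 + 8804) = 41219*(105413/12) = 4345018447/12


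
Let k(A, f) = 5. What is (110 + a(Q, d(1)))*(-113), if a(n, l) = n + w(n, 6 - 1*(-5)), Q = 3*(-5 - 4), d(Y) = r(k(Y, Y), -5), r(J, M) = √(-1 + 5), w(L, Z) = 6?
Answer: -10057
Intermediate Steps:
r(J, M) = 2 (r(J, M) = √4 = 2)
d(Y) = 2
Q = -27 (Q = 3*(-9) = -27)
a(n, l) = 6 + n (a(n, l) = n + 6 = 6 + n)
(110 + a(Q, d(1)))*(-113) = (110 + (6 - 27))*(-113) = (110 - 21)*(-113) = 89*(-113) = -10057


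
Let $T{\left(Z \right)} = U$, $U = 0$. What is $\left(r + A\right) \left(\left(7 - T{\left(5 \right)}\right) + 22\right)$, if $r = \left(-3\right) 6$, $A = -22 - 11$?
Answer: $-1479$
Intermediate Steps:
$A = -33$ ($A = -22 - 11 = -33$)
$T{\left(Z \right)} = 0$
$r = -18$
$\left(r + A\right) \left(\left(7 - T{\left(5 \right)}\right) + 22\right) = \left(-18 - 33\right) \left(\left(7 - 0\right) + 22\right) = - 51 \left(\left(7 + 0\right) + 22\right) = - 51 \left(7 + 22\right) = \left(-51\right) 29 = -1479$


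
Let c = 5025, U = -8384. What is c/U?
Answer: -5025/8384 ≈ -0.59936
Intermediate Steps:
c/U = 5025/(-8384) = 5025*(-1/8384) = -5025/8384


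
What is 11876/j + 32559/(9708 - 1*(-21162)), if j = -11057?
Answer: -2202419/113776530 ≈ -0.019357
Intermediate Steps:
11876/j + 32559/(9708 - 1*(-21162)) = 11876/(-11057) + 32559/(9708 - 1*(-21162)) = 11876*(-1/11057) + 32559/(9708 + 21162) = -11876/11057 + 32559/30870 = -11876/11057 + 32559*(1/30870) = -11876/11057 + 10853/10290 = -2202419/113776530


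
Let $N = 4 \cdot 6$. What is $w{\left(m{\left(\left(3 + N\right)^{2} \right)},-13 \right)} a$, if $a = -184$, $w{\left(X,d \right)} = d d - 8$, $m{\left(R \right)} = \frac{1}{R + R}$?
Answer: $-29624$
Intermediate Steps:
$N = 24$
$m{\left(R \right)} = \frac{1}{2 R}$
$w{\left(X,d \right)} = -8 + d^{2}$ ($w{\left(X,d \right)} = d^{2} - 8 = -8 + d^{2}$)
$w{\left(m{\left(\left(3 + N\right)^{2} \right)},-13 \right)} a = \left(-8 + \left(-13\right)^{2}\right) \left(-184\right) = \left(-8 + 169\right) \left(-184\right) = 161 \left(-184\right) = -29624$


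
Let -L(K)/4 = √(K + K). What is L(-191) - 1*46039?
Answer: -46039 - 4*I*√382 ≈ -46039.0 - 78.179*I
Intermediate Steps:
L(K) = -4*√2*√K (L(K) = -4*√(K + K) = -4*√2*√K)
L(-191) - 1*46039 = -4*√2*√(-191) - 1*46039 = -4*√2*I*√191 - 46039 = -4*I*√382 - 46039 = -46039 - 4*I*√382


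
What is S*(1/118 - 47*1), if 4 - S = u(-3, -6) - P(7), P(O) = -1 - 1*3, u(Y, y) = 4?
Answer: 11090/59 ≈ 187.97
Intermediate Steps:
P(O) = -4 (P(O) = -1 - 3 = -4)
S = -4 (S = 4 - (4 - 1*(-4)) = 4 - (4 + 4) = 4 - 1*8 = 4 - 8 = -4)
S*(1/118 - 47*1) = -4*(1/118 - 47*1) = -4*(1/118 - 47) = -4*(-5545/118) = 11090/59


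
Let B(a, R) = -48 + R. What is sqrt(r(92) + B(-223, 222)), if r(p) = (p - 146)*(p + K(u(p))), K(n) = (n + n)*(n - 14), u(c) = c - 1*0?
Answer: I*sqrt(779802) ≈ 883.06*I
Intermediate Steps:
u(c) = c (u(c) = c + 0 = c)
K(n) = 2*n*(-14 + n) (K(n) = (2*n)*(-14 + n) = 2*n*(-14 + n))
r(p) = (-146 + p)*(p + 2*p*(-14 + p)) (r(p) = (p - 146)*(p + 2*p*(-14 + p)) = (-146 + p)*(p + 2*p*(-14 + p)))
sqrt(r(92) + B(-223, 222)) = sqrt(92*(3942 - 319*92 + 2*92**2) + (-48 + 222)) = sqrt(92*(3942 - 29348 + 2*8464) + 174) = sqrt(92*(3942 - 29348 + 16928) + 174) = sqrt(92*(-8478) + 174) = sqrt(-779976 + 174) = sqrt(-779802) = I*sqrt(779802)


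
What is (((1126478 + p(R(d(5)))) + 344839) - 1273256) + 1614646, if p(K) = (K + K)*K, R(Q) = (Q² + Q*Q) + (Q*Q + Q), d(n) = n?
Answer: 1825507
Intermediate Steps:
R(Q) = Q + 3*Q² (R(Q) = (Q² + Q²) + (Q² + Q) = 2*Q² + (Q + Q²) = Q + 3*Q²)
p(K) = 2*K² (p(K) = (2*K)*K = 2*K²)
(((1126478 + p(R(d(5)))) + 344839) - 1273256) + 1614646 = (((1126478 + 2*(5*(1 + 3*5))²) + 344839) - 1273256) + 1614646 = (((1126478 + 2*(5*(1 + 15))²) + 344839) - 1273256) + 1614646 = (((1126478 + 2*(5*16)²) + 344839) - 1273256) + 1614646 = (((1126478 + 2*80²) + 344839) - 1273256) + 1614646 = (((1126478 + 2*6400) + 344839) - 1273256) + 1614646 = (((1126478 + 12800) + 344839) - 1273256) + 1614646 = ((1139278 + 344839) - 1273256) + 1614646 = (1484117 - 1273256) + 1614646 = 210861 + 1614646 = 1825507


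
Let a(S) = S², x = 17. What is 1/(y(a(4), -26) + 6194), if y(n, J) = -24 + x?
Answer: 1/6187 ≈ 0.00016163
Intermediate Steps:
y(n, J) = -7 (y(n, J) = -24 + 17 = -7)
1/(y(a(4), -26) + 6194) = 1/(-7 + 6194) = 1/6187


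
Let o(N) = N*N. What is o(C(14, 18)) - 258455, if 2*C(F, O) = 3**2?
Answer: -1033739/4 ≈ -2.5843e+5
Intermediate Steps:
C(F, O) = 9/2 (C(F, O) = (1/2)*3**2 = (1/2)*9 = 9/2)
o(N) = N**2
o(C(14, 18)) - 258455 = (9/2)**2 - 258455 = 81/4 - 258455 = -1033739/4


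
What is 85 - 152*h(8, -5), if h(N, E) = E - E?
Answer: 85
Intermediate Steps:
h(N, E) = 0
85 - 152*h(8, -5) = 85 - 152*0 = 85 + 0 = 85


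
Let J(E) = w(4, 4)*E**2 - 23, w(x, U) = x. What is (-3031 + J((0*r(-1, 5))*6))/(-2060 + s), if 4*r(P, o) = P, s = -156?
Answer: 1527/1108 ≈ 1.3782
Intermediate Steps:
r(P, o) = P/4
J(E) = -23 + 4*E**2 (J(E) = 4*E**2 - 23 = -23 + 4*E**2)
(-3031 + J((0*r(-1, 5))*6))/(-2060 + s) = (-3031 + (-23 + 4*((0*((1/4)*(-1)))*6)**2))/(-2060 - 156) = (-3031 + (-23 + 4*((0*(-1/4))*6)**2))/(-2216) = (-3031 + (-23 + 4*(0*6)**2))*(-1/2216) = (-3031 + (-23 + 4*0**2))*(-1/2216) = (-3031 + (-23 + 4*0))*(-1/2216) = (-3031 + (-23 + 0))*(-1/2216) = (-3031 - 23)*(-1/2216) = -3054*(-1/2216) = 1527/1108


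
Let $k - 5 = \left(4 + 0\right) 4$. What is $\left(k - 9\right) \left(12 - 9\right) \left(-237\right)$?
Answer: $-8532$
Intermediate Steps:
$k = 21$ ($k = 5 + \left(4 + 0\right) 4 = 5 + 4 \cdot 4 = 5 + 16 = 21$)
$\left(k - 9\right) \left(12 - 9\right) \left(-237\right) = \left(21 - 9\right) \left(12 - 9\right) \left(-237\right) = 12 \cdot 3 \left(-237\right) = 36 \left(-237\right) = -8532$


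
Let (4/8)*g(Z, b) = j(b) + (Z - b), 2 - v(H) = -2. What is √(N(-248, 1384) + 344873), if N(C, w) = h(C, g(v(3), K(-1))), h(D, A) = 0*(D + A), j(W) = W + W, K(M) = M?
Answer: √344873 ≈ 587.26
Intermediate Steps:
v(H) = 4 (v(H) = 2 - 1*(-2) = 2 + 2 = 4)
j(W) = 2*W
g(Z, b) = 2*Z + 2*b (g(Z, b) = 2*(2*b + (Z - b)) = 2*(Z + b) = 2*Z + 2*b)
h(D, A) = 0 (h(D, A) = 0*(A + D) = 0)
N(C, w) = 0
√(N(-248, 1384) + 344873) = √(0 + 344873) = √344873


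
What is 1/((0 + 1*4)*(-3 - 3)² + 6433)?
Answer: 1/6577 ≈ 0.00015204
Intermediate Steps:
1/((0 + 1*4)*(-3 - 3)² + 6433) = 1/((0 + 4)*(-6)² + 6433) = 1/(4*36 + 6433) = 1/(144 + 6433) = 1/6577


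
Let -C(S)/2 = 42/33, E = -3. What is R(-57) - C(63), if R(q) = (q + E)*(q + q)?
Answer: 75268/11 ≈ 6842.5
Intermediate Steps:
C(S) = -28/11 (C(S) = -84/33 = -2*14/11 = -28/11)
R(q) = 2*q*(-3 + q) (R(q) = (q - 3)*(q + q) = (-3 + q)*(2*q) = 2*q*(-3 + q))
R(-57) - C(63) = 2*(-57)*(-3 - 57) - 1*(-28/11) = 2*(-57)*(-60) + 28/11 = 6840 + 28/11 = 75268/11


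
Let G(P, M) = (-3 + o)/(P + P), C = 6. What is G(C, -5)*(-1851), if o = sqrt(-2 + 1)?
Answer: 1851/4 - 617*I/4 ≈ 462.75 - 154.25*I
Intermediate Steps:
o = I (o = sqrt(-1) = I ≈ 1.0*I)
G(P, M) = (-3 + I)/(2*P) (G(P, M) = (-3 + I)/(P + P) = (-3 + I)/((2*P)) = (-3 + I)*(1/(2*P)) = (-3 + I)/(2*P))
G(C, -5)*(-1851) = ((1/2)*(-3 + I)/6)*(-1851) = ((1/2)*(1/6)*(-3 + I))*(-1851) = (-1/4 + I/12)*(-1851) = 1851/4 - 617*I/4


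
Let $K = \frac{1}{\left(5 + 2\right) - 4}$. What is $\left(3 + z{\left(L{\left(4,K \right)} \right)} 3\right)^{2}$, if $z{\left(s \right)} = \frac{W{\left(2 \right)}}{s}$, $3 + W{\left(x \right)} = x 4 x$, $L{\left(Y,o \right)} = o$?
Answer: $14400$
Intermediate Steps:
$K = \frac{1}{3}$ ($K = \frac{1}{7 - 4} = \frac{1}{3} \approx 0.33333$)
$W{\left(x \right)} = -3 + 4 x^{2}$ ($W{\left(x \right)} = -3 + x 4 x = -3 + 4 x x = -3 + 4 x^{2}$)
$z{\left(s \right)} = \frac{13}{s}$ ($z{\left(s \right)} = \frac{-3 + 4 \cdot 2^{2}}{s} = \frac{-3 + 4 \cdot 4}{s} = \frac{-3 + 16}{s} = \frac{13}{s}$)
$\left(3 + z{\left(L{\left(4,K \right)} \right)} 3\right)^{2} = \left(3 + 13 \frac{1}{\frac{1}{3}} \cdot 3\right)^{2} = \left(3 + 13 \cdot 3 \cdot 3\right)^{2} = \left(3 + 39 \cdot 3\right)^{2} = \left(3 + 117\right)^{2} = 120^{2} = 14400$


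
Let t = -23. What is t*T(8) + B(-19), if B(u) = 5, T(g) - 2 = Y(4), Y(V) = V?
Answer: -133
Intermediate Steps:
T(g) = 6 (T(g) = 2 + 4 = 6)
t*T(8) + B(-19) = -23*6 + 5 = -138 + 5 = -133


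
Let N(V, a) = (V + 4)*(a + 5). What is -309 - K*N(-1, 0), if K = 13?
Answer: -504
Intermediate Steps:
N(V, a) = (4 + V)*(5 + a)
-309 - K*N(-1, 0) = -309 - 13*(20 + 4*0 + 5*(-1) - 1*0) = -309 - 13*(20 + 0 - 5 + 0) = -309 - 13*15 = -309 - 1*195 = -309 - 195 = -504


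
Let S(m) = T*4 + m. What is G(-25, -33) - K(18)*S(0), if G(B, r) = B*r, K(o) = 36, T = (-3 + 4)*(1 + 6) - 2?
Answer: 105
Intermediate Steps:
T = 5 (T = 1*7 - 2 = 7 - 2 = 5)
S(m) = 20 + m (S(m) = 5*4 + m = 20 + m)
G(-25, -33) - K(18)*S(0) = -25*(-33) - 36*(20 + 0) = 825 - 36*20 = 825 - 1*720 = 825 - 720 = 105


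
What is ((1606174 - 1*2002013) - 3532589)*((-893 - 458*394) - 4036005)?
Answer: 16567555825800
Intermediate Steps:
((1606174 - 1*2002013) - 3532589)*((-893 - 458*394) - 4036005) = ((1606174 - 2002013) - 3532589)*((-893 - 180452) - 4036005) = (-395839 - 3532589)*(-181345 - 4036005) = -3928428*(-4217350) = 16567555825800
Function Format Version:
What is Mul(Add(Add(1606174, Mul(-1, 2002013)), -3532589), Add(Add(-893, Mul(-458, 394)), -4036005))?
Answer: 16567555825800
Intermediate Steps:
Mul(Add(Add(1606174, Mul(-1, 2002013)), -3532589), Add(Add(-893, Mul(-458, 394)), -4036005)) = Mul(Add(Add(1606174, -2002013), -3532589), Add(Add(-893, -180452), -4036005)) = Mul(Add(-395839, -3532589), Add(-181345, -4036005)) = Mul(-3928428, -4217350) = 16567555825800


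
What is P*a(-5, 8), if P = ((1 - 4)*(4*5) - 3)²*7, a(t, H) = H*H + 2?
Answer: 1833678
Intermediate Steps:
a(t, H) = 2 + H² (a(t, H) = H² + 2 = 2 + H²)
P = 27783 (P = (-3*20 - 3)²*7 = (-60 - 3)²*7 = (-63)²*7 = 3969*7 = 27783)
P*a(-5, 8) = 27783*(2 + 8²) = 27783*(2 + 64) = 27783*66 = 1833678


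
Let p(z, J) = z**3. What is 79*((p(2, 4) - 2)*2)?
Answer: 948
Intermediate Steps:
79*((p(2, 4) - 2)*2) = 79*((2**3 - 2)*2) = 79*((8 - 2)*2) = 79*(6*2) = 79*12 = 948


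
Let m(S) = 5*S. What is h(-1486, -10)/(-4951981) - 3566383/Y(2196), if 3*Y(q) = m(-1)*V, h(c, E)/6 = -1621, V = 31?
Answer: 52981984071699/767557055 ≈ 69027.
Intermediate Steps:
h(c, E) = -9726 (h(c, E) = 6*(-1621) = -9726)
Y(q) = -155/3 (Y(q) = ((5*(-1))*31)/3 = (-5*31)/3 = (⅓)*(-155) = -155/3)
h(-1486, -10)/(-4951981) - 3566383/Y(2196) = -9726/(-4951981) - 3566383/(-155/3) = -9726*(-1/4951981) - 3566383*(-3/155) = 9726/4951981 + 10699149/155 = 52981984071699/767557055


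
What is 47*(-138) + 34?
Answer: -6452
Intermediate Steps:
47*(-138) + 34 = -6486 + 34 = -6452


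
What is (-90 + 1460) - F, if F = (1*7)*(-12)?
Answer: 1454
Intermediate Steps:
F = -84 (F = 7*(-12) = -84)
(-90 + 1460) - F = (-90 + 1460) - 1*(-84) = 1370 + 84 = 1454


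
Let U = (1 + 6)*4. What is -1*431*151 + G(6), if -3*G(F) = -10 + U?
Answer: -65087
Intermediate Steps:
U = 28 (U = 7*4 = 28)
G(F) = -6 (G(F) = -(-10 + 28)/3 = -1/3*18 = -6)
-1*431*151 + G(6) = -1*431*151 - 6 = -431*151 - 6 = -65081 - 6 = -65087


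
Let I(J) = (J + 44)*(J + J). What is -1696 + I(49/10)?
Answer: -60839/50 ≈ -1216.8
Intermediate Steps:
I(J) = 2*J*(44 + J) (I(J) = (44 + J)*(2*J) = 2*J*(44 + J))
-1696 + I(49/10) = -1696 + 2*(49/10)*(44 + 49/10) = -1696 + 2*(49/10)*(489/10) = -1696 + 23961/50 = -60839/50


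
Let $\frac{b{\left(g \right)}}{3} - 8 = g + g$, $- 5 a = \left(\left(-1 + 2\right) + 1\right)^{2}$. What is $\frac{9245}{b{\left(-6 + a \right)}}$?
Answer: $- \frac{46225}{84} \approx -550.3$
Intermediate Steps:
$a = - \frac{4}{5}$ ($a = - \frac{\left(\left(-1 + 2\right) + 1\right)^{2}}{5} = - \frac{\left(1 + 1\right)^{2}}{5} = - \frac{2^{2}}{5} = \left(- \frac{1}{5}\right) 4 = - \frac{4}{5} \approx -0.8$)
$b{\left(g \right)} = 24 + 6 g$ ($b{\left(g \right)} = 24 + 3 \left(g + g\right) = 24 + 3 \cdot 2 g = 24 + 6 g$)
$\frac{9245}{b{\left(-6 + a \right)}} = \frac{9245}{24 + 6 \left(-6 - \frac{4}{5}\right)} = \frac{9245}{24 + 6 \left(- \frac{34}{5}\right)} = \frac{9245}{24 - \frac{204}{5}} = \frac{9245}{- \frac{84}{5}} = 9245 \left(- \frac{5}{84}\right) = - \frac{46225}{84}$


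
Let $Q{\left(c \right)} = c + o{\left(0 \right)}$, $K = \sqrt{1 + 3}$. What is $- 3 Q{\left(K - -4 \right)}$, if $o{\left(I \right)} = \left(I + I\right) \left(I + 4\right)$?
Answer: $-18$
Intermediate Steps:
$K = 2$ ($K = \sqrt{4} = 2$)
$o{\left(I \right)} = 2 I \left(4 + I\right)$
$Q{\left(c \right)} = c$ ($Q{\left(c \right)} = c + 2 \cdot 0 \left(4 + 0\right) = c + 2 \cdot 0 \cdot 4 = c + 0 = c$)
$- 3 Q{\left(K - -4 \right)} = - 3 \left(2 - -4\right) = - 3 \left(2 + 4\right) = \left(-3\right) 6 = -18$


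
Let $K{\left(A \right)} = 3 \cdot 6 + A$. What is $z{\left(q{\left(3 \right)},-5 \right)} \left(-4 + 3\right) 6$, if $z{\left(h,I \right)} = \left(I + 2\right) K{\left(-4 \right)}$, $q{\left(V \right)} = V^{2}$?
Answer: $252$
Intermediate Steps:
$K{\left(A \right)} = 18 + A$
$z{\left(h,I \right)} = 28 + 14 I$ ($z{\left(h,I \right)} = \left(I + 2\right) \left(18 - 4\right) = \left(2 + I\right) 14 = 28 + 14 I$)
$z{\left(q{\left(3 \right)},-5 \right)} \left(-4 + 3\right) 6 = \left(28 + 14 \left(-5\right)\right) \left(-4 + 3\right) 6 = \left(28 - 70\right) \left(\left(-1\right) 6\right) = \left(-42\right) \left(-6\right) = 252$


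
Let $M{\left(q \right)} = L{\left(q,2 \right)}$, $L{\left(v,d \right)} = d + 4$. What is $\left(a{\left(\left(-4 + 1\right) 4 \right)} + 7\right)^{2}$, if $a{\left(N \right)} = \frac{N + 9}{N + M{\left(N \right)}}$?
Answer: $\frac{225}{4} \approx 56.25$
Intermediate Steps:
$L{\left(v,d \right)} = 4 + d$
$M{\left(q \right)} = 6$ ($M{\left(q \right)} = 4 + 2 = 6$)
$a{\left(N \right)} = \frac{9 + N}{6 + N}$ ($a{\left(N \right)} = \frac{N + 9}{N + 6} = \frac{9 + N}{6 + N}$)
$\left(a{\left(\left(-4 + 1\right) 4 \right)} + 7\right)^{2} = \left(\frac{9 + \left(-4 + 1\right) 4}{6 + \left(-4 + 1\right) 4} + 7\right)^{2} = \left(\frac{9 - 12}{6 - 12} + 7\right)^{2} = \left(\frac{1}{-6} \left(-3\right) + 7\right)^{2} = \left(\left(- \frac{1}{6}\right) \left(-3\right) + 7\right)^{2} = \left(\frac{1}{2} + 7\right)^{2} = \left(\frac{15}{2}\right)^{2} = \frac{225}{4}$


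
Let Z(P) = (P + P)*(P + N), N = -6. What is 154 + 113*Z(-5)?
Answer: 12584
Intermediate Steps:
Z(P) = 2*P*(-6 + P) (Z(P) = (P + P)*(P - 6) = (2*P)*(-6 + P) = 2*P*(-6 + P))
154 + 113*Z(-5) = 154 + 113*(2*(-5)*(-6 - 5)) = 154 + 113*(2*(-5)*(-11)) = 154 + 113*110 = 154 + 12430 = 12584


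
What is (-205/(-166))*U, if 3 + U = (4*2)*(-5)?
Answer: -8815/166 ≈ -53.102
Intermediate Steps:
U = -43 (U = -3 + (4*2)*(-5) = -3 + 8*(-5) = -3 - 40 = -43)
(-205/(-166))*U = -205/(-166)*(-43) = -205*(-1/166)*(-43) = (205/166)*(-43) = -8815/166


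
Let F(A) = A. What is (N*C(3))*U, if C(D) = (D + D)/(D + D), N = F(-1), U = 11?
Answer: -11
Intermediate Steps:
N = -1
C(D) = 1 (C(D) = (2*D)/((2*D)) = (2*D)*(1/(2*D)) = 1)
(N*C(3))*U = -1*1*11 = -1*11 = -11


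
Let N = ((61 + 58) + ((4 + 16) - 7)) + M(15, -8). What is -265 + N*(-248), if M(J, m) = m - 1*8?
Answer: -29033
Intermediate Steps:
M(J, m) = -8 + m (M(J, m) = m - 8 = -8 + m)
N = 116 (N = ((61 + 58) + ((4 + 16) - 7)) + (-8 - 8) = (119 + (20 - 7)) - 16 = (119 + 13) - 16 = 132 - 16 = 116)
-265 + N*(-248) = -265 + 116*(-248) = -265 - 28768 = -29033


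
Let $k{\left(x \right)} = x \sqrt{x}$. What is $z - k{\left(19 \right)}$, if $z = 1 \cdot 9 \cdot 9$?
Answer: $81 - 19 \sqrt{19} \approx -1.8191$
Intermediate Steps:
$z = 81$ ($z = 9 \cdot 9 = 81$)
$k{\left(x \right)} = x^{\frac{3}{2}}$
$z - k{\left(19 \right)} = 81 - 19^{\frac{3}{2}} = 81 - 19 \sqrt{19}$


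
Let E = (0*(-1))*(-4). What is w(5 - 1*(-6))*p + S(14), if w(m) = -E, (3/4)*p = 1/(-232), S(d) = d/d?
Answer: 1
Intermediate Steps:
E = 0 (E = 0*(-4) = 0)
S(d) = 1
p = -1/174 (p = (4/3)/(-232) = (4/3)*(-1/232) = -1/174 ≈ -0.0057471)
w(m) = 0 (w(m) = -1*0 = 0)
w(5 - 1*(-6))*p + S(14) = 0*(-1/174) + 1 = 0 + 1 = 1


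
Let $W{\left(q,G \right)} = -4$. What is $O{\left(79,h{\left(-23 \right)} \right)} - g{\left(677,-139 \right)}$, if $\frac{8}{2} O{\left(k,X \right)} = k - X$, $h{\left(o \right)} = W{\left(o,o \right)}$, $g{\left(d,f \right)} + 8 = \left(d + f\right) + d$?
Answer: $- \frac{4745}{4} \approx -1186.3$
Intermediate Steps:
$g{\left(d,f \right)} = -8 + f + 2 d$ ($g{\left(d,f \right)} = -8 + \left(\left(d + f\right) + d\right) = -8 + \left(f + 2 d\right) = -8 + f + 2 d$)
$h{\left(o \right)} = -4$
$O{\left(k,X \right)} = - \frac{X}{4} + \frac{k}{4}$ ($O{\left(k,X \right)} = \frac{k - X}{4} = - \frac{X}{4} + \frac{k}{4}$)
$O{\left(79,h{\left(-23 \right)} \right)} - g{\left(677,-139 \right)} = \left(\left(- \frac{1}{4}\right) \left(-4\right) + \frac{1}{4} \cdot 79\right) - \left(-8 - 139 + 2 \cdot 677\right) = \left(1 + \frac{79}{4}\right) - \left(-8 - 139 + 1354\right) = \frac{83}{4} - 1207 = - \frac{4745}{4}$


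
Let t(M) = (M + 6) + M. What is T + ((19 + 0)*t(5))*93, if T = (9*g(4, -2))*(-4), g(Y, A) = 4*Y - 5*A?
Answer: 27336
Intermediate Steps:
t(M) = 6 + 2*M (t(M) = (6 + M) + M = 6 + 2*M)
g(Y, A) = -5*A + 4*Y
T = -936 (T = (9*(-5*(-2) + 4*4))*(-4) = (9*(10 + 16))*(-4) = (9*26)*(-4) = 234*(-4) = -936)
T + ((19 + 0)*t(5))*93 = -936 + ((19 + 0)*(6 + 2*5))*93 = -936 + (19*(6 + 10))*93 = -936 + (19*16)*93 = -936 + 304*93 = -936 + 28272 = 27336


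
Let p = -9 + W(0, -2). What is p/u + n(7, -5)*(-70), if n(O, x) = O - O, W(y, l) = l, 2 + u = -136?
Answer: 11/138 ≈ 0.079710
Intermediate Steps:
u = -138 (u = -2 - 136 = -138)
n(O, x) = 0
p = -11 (p = -9 - 2 = -11)
p/u + n(7, -5)*(-70) = -11/(-138) + 0*(-70) = -11*(-1/138) + 0 = 11/138 + 0 = 11/138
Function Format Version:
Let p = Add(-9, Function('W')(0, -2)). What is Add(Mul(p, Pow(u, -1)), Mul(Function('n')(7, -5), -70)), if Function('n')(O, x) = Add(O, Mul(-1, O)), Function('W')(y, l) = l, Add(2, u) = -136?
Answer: Rational(11, 138) ≈ 0.079710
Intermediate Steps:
u = -138 (u = Add(-2, -136) = -138)
Function('n')(O, x) = 0
p = -11 (p = Add(-9, -2) = -11)
Add(Mul(p, Pow(u, -1)), Mul(Function('n')(7, -5), -70)) = Add(Mul(-11, Pow(-138, -1)), Mul(0, -70)) = Add(Mul(-11, Rational(-1, 138)), 0) = Add(Rational(11, 138), 0) = Rational(11, 138)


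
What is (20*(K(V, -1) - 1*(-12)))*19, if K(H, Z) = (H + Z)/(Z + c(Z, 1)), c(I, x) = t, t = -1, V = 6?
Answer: 3610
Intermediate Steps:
c(I, x) = -1
K(H, Z) = (H + Z)/(-1 + Z) (K(H, Z) = (H + Z)/(Z - 1) = (H + Z)/(-1 + Z))
(20*(K(V, -1) - 1*(-12)))*19 = (20*((6 - 1)/(-1 - 1) - 1*(-12)))*19 = (20*(5/(-2) + 12))*19 = (20*(-1/2*5 + 12))*19 = (20*(-5/2 + 12))*19 = (20*(19/2))*19 = 190*19 = 3610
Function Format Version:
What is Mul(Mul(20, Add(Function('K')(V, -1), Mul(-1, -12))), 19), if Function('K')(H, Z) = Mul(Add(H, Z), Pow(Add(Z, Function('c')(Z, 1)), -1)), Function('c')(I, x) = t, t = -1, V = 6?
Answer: 3610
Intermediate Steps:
Function('c')(I, x) = -1
Function('K')(H, Z) = Mul(Pow(Add(-1, Z), -1), Add(H, Z)) (Function('K')(H, Z) = Mul(Add(H, Z), Pow(Add(Z, -1), -1)) = Mul(Add(H, Z), Pow(Add(-1, Z), -1)) = Mul(Pow(Add(-1, Z), -1), Add(H, Z)))
Mul(Mul(20, Add(Function('K')(V, -1), Mul(-1, -12))), 19) = Mul(Mul(20, Add(Mul(Pow(Add(-1, -1), -1), Add(6, -1)), Mul(-1, -12))), 19) = Mul(Mul(20, Add(Mul(Pow(-2, -1), 5), 12)), 19) = Mul(Mul(20, Add(Mul(Rational(-1, 2), 5), 12)), 19) = Mul(Mul(20, Add(Rational(-5, 2), 12)), 19) = Mul(Mul(20, Rational(19, 2)), 19) = Mul(190, 19) = 3610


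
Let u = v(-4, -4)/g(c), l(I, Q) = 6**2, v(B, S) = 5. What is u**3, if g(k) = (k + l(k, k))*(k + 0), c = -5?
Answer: -1/29791 ≈ -3.3567e-5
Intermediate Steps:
l(I, Q) = 36
g(k) = k*(36 + k) (g(k) = (k + 36)*(k + 0) = (36 + k)*k = k*(36 + k))
u = -1/31 (u = 5/((-5*(36 - 5))) = 5/((-5*31)) = 5/(-155) = 5*(-1/155) = -1/31 ≈ -0.032258)
u**3 = (-1/31)**3 = -1/29791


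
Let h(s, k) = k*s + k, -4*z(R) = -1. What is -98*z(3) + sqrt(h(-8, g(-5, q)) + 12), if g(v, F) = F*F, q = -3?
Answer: -49/2 + I*sqrt(51) ≈ -24.5 + 7.1414*I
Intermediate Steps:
z(R) = 1/4 (z(R) = -1/4*(-1) = 1/4)
g(v, F) = F**2
h(s, k) = k + k*s
-98*z(3) + sqrt(h(-8, g(-5, q)) + 12) = -98*1/4 + sqrt((-3)**2*(1 - 8) + 12) = -49/2 + sqrt(9*(-7) + 12) = -49/2 + sqrt(-63 + 12) = -49/2 + sqrt(-51) = -49/2 + I*sqrt(51)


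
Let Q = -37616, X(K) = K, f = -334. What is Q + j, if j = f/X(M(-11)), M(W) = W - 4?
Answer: -563906/15 ≈ -37594.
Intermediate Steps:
M(W) = -4 + W
j = 334/15 (j = -334/(-4 - 11) = -334/(-15) = -334*(-1/15) = 334/15 ≈ 22.267)
Q + j = -37616 + 334/15 = -563906/15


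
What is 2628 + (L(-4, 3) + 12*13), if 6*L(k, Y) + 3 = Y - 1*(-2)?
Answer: 8353/3 ≈ 2784.3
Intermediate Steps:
L(k, Y) = -1/6 + Y/6 (L(k, Y) = -1/2 + (Y - 1*(-2))/6 = -1/2 + (Y + 2)/6 = -1/2 + (2 + Y)/6 = -1/2 + (1/3 + Y/6) = -1/6 + Y/6)
2628 + (L(-4, 3) + 12*13) = 2628 + ((-1/6 + (1/6)*3) + 12*13) = 2628 + ((-1/6 + 1/2) + 156) = 2628 + (1/3 + 156) = 2628 + 469/3 = 8353/3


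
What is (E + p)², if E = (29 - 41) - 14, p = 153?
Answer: 16129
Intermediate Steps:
E = -26 (E = -12 - 14 = -26)
(E + p)² = (-26 + 153)² = 127² = 16129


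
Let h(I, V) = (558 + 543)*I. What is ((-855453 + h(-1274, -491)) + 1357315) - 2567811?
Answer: -3468623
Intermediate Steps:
h(I, V) = 1101*I
((-855453 + h(-1274, -491)) + 1357315) - 2567811 = ((-855453 + 1101*(-1274)) + 1357315) - 2567811 = ((-855453 - 1402674) + 1357315) - 2567811 = (-2258127 + 1357315) - 2567811 = -900812 - 2567811 = -3468623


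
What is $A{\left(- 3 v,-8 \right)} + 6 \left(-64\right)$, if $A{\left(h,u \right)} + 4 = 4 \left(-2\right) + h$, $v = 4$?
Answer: $-408$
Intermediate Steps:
$A{\left(h,u \right)} = -12 + h$ ($A{\left(h,u \right)} = -4 + \left(4 \left(-2\right) + h\right) = -4 + \left(-8 + h\right) = -12 + h$)
$A{\left(- 3 v,-8 \right)} + 6 \left(-64\right) = \left(-12 - 12\right) + 6 \left(-64\right) = \left(-12 - 12\right) - 384 = -24 - 384 = -408$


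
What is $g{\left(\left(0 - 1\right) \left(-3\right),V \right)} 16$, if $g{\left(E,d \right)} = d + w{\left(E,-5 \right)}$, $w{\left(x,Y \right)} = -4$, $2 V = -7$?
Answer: $-120$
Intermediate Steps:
$V = - \frac{7}{2}$ ($V = \frac{1}{2} \left(-7\right) = - \frac{7}{2} \approx -3.5$)
$g{\left(E,d \right)} = -4 + d$ ($g{\left(E,d \right)} = d - 4 = -4 + d$)
$g{\left(\left(0 - 1\right) \left(-3\right),V \right)} 16 = \left(-4 - \frac{7}{2}\right) 16 = \left(- \frac{15}{2}\right) 16 = -120$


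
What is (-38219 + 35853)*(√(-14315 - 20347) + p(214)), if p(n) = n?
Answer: -506324 - 2366*I*√34662 ≈ -5.0632e+5 - 4.405e+5*I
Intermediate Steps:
(-38219 + 35853)*(√(-14315 - 20347) + p(214)) = (-38219 + 35853)*(√(-14315 - 20347) + 214) = -2366*(√(-34662) + 214) = -2366*(I*√34662 + 214) = -2366*(214 + I*√34662) = -506324 - 2366*I*√34662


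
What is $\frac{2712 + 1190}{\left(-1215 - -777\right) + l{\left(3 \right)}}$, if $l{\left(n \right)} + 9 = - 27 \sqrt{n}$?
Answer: $- \frac{290699}{32937} + \frac{5853 \sqrt{3}}{10979} \approx -7.9025$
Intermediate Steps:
$l{\left(n \right)} = -9 - 27 \sqrt{n}$
$\frac{2712 + 1190}{\left(-1215 - -777\right) + l{\left(3 \right)}} = \frac{2712 + 1190}{\left(-1215 - -777\right) - \left(9 + 27 \sqrt{3}\right)} = \frac{3902}{\left(-1215 + 777\right) - \left(9 + 27 \sqrt{3}\right)} = \frac{3902}{-438 - \left(9 + 27 \sqrt{3}\right)} = \frac{3902}{-447 - 27 \sqrt{3}}$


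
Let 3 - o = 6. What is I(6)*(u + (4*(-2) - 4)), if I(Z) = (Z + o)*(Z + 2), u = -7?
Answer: -456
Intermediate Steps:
o = -3 (o = 3 - 1*6 = 3 - 6 = -3)
I(Z) = (-3 + Z)*(2 + Z) (I(Z) = (Z - 3)*(Z + 2) = (-3 + Z)*(2 + Z))
I(6)*(u + (4*(-2) - 4)) = (-6 + 6² - 1*6)*(-7 + (4*(-2) - 4)) = (-6 + 36 - 6)*(-7 + (-8 - 4)) = 24*(-7 - 12) = 24*(-19) = -456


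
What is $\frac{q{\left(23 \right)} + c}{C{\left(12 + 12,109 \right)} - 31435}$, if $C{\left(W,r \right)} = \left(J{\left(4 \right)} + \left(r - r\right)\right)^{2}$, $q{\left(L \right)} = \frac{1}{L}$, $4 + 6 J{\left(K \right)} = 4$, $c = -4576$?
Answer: $\frac{105247}{723005} \approx 0.14557$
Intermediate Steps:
$J{\left(K \right)} = 0$ ($J{\left(K \right)} = - \frac{2}{3} + \frac{1}{6} \cdot 4 = - \frac{2}{3} + \frac{2}{3} = 0$)
$C{\left(W,r \right)} = 0$ ($C{\left(W,r \right)} = \left(0 + \left(r - r\right)\right)^{2} = \left(0 + 0\right)^{2} = 0^{2} = 0$)
$\frac{q{\left(23 \right)} + c}{C{\left(12 + 12,109 \right)} - 31435} = \frac{\frac{1}{23} - 4576}{0 - 31435} = \frac{\frac{1}{23} - 4576}{-31435} = \left(- \frac{105247}{23}\right) \left(- \frac{1}{31435}\right) = \frac{105247}{723005}$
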